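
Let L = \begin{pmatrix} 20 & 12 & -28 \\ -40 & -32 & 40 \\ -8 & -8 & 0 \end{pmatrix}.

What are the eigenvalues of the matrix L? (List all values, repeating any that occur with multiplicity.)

Compute the characteristic polynomial p(μ) = det(μI - L).
Cofactor expansion gives p(μ) = μ^3 + 12μ^2 - 64μ - 768.
Try μ = -12: p(-12) = 0, so -12 is a root.
Factor out (μ + 12): p(μ) = (μ + 12)·(μ^2 - 64).
The quadratic factors as (μ + 8)·(μ - 8).
Eigenvalues: -12, -8, 8.

-12, -8, 8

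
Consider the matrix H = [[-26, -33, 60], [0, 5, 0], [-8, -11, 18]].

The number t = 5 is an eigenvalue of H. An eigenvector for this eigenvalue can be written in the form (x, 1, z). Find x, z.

-3, -1

We need (H - 5I)v = 0.
H - 5I = [[-31, -33, 60], [0, 0, 0], [-8, -11, 13]].
Row 1: (-31)·x + (-33)·1 + (60)·z = 0
Row 2: (0)·x + (0)·1 + (0)·z = 0
Row 3: (-8)·x + (-11)·1 + (13)·z = 0
Solving gives x = -3, z = -1.
Check: H·(-3, 1, -1) = (-15, 5, -5) = 5·(-3, 1, -1).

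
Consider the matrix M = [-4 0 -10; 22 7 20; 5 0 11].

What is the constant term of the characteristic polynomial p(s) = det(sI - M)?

-42

p(0) = det(0·I − M) = det(−M) = (−1)^3·det(M).
det(M) = 42, so p(0) = -42.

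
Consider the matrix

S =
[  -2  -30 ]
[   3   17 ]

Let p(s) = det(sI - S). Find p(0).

p(0) = det(0·I − S) = det(−S) = (−1)^2·det(S).
det(S) = 56, so p(0) = 56.

56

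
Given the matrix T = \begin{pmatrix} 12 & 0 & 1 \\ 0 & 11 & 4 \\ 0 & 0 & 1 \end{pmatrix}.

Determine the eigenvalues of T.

T is upper triangular, so its eigenvalues are the diagonal entries.
Diagonal: 12, 11, 1.

1, 11, 12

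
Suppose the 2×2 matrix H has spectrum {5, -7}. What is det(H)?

det(H) is the product of the eigenvalues: (5) · (-7) = -35.

-35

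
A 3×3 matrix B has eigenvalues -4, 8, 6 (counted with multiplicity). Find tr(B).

trace(B) is the sum of the eigenvalues: (-4) + (8) + (6) = 10.

10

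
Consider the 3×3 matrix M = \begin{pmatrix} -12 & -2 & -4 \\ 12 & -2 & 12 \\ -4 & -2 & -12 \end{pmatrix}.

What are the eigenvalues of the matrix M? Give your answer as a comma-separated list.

Compute the characteristic polynomial p(lambda) = det(lambda·I - M).
Expanding the 3×3 determinant: p(lambda) = lambda^3 + 26·lambda^2 + 224·lambda + 640.
Try lambda = -10: p(-10) = 0, so -10 is a root.
Dividing by (lambda + 10) leaves lambda^2 + 16·lambda + 64.
The quadratic factor is (lambda + 8)^2.
Eigenvalues: -10, -8, -8.

-10, -8, -8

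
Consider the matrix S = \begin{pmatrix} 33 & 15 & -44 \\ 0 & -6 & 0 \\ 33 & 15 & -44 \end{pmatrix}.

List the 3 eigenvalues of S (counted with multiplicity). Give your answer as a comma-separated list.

-11, -6, 0

The characteristic polynomial is p(r) = det(rI - S).
Cofactor expansion gives p(r) = r^3 + 17r^2 + 66r.
Rational-root test: r = 0 gives p(0) = 0.
Factor out r: p(r) = r·(r^2 + 17r + 66).
The quadratic factors as (r + 11)·(r + 6).
Eigenvalues: -11, -6, 0.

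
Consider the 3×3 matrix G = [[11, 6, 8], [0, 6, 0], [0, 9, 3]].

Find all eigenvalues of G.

Compute the characteristic polynomial p(λ) = det(λI - G).
Expanding the 3×3 determinant: p(λ) = λ^3 - 20λ^2 + 117λ - 198.
Since p(11) = 0, λ = 11 is a root.
Dividing by (λ - 11) leaves λ^2 - 9λ + 18.
The quadratic factors as (λ - 3)·(λ - 6).
Eigenvalues: 3, 6, 11.

3, 6, 11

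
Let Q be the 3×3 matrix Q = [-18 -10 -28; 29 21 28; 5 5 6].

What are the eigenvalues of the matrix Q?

The characteristic polynomial is p(μ) = det(μI - Q).
Cofactor expansion gives p(μ) = μ^3 - 9μ^2 - 70μ + 528.
Since p(6) = 0, μ = 6 is a root.
Dividing by (μ - 6) leaves μ^2 - 3μ - 88.
The quadratic factors as (μ + 8)·(μ - 11).
Eigenvalues: -8, 6, 11.

-8, 6, 11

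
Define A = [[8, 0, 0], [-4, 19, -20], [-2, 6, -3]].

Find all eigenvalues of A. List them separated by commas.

7, 8, 9

Set up det(lambda·I - A) = 0.
Expanding along the first row, p(lambda) = lambda^3 - 24·lambda^2 + 191·lambda - 504.
Since p(9) = 0, lambda = 9 is a root.
Factor out (lambda - 9): p(lambda) = (lambda - 9)·(lambda^2 - 15·lambda + 56).
The quadratic factors as (lambda - 7)·(lambda - 8).
Eigenvalues: 7, 8, 9.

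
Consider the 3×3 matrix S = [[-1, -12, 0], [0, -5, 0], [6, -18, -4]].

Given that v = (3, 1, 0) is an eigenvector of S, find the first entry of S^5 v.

-9375

First find the eigenvalue: Sv = (-15, -5, 0) = -5·(3, 1, 0), so λ = -5.
Then S^5 v = λ^5·v = (-5)^5·(3, 1, 0) = -3125·(3, 1, 0) = (-9375, -3125, 0).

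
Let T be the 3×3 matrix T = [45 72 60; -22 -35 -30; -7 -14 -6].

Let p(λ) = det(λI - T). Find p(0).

54

p(0) = det(0·I − T) = det(−T) = (−1)^3·det(T).
det(T) = -54, so p(0) = 54.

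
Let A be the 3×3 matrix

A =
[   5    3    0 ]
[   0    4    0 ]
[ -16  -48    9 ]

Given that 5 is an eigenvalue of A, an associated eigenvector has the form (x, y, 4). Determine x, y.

We need (A - 5I)v = 0.
A - 5I = [[0, 3, 0], [0, -1, 0], [-16, -48, 4]].
Row 1: (0)·x + (3)·y + (0)·4 = 0
Row 2: (0)·x + (-1)·y + (0)·4 = 0
Row 3: (-16)·x + (-48)·y + (4)·4 = 0
Solving gives x = 1, y = 0.
Check: A·(1, 0, 4) = (5, 0, 20) = 5·(1, 0, 4).

1, 0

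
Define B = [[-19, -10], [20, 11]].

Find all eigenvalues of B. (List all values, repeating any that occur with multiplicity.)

-9, 1

det(B - λI) = (-19 - λ)(11 - λ) - (-10)·(20) = λ^2 + 8λ - 9.
This factors as (λ + 9)·(λ - 1) = 0.
Eigenvalues: -9, 1.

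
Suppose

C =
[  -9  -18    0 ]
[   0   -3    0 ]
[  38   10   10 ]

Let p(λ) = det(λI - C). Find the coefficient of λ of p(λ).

p(λ) = λ^3 + 2λ^2 - 93λ - 270.
The coefficient of λ is -93.

-93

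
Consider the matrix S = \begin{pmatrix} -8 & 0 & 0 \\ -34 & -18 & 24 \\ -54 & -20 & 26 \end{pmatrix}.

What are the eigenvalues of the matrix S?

-8, 2, 6

The characteristic polynomial is p(λ) = det(λI - S).
Expanding along the first row, p(λ) = λ^3 - 52λ + 96.
Rational-root test: λ = -8 gives p(-8) = 0.
Dividing by (λ + 8) leaves λ^2 - 8λ + 12.
The quadratic factors as (λ - 2)·(λ - 6).
Eigenvalues: -8, 2, 6.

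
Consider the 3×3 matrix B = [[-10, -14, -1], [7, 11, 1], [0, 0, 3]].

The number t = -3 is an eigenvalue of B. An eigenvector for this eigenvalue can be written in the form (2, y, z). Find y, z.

-1, 0

We need (B + 3I)v = 0.
B + 3I = [[-7, -14, -1], [7, 14, 1], [0, 0, 6]].
Row 1: (-7)·2 + (-14)·y + (-1)·z = 0
Row 2: (7)·2 + (14)·y + (1)·z = 0
Row 3: (0)·2 + (0)·y + (6)·z = 0
Solving gives y = -1, z = 0.
Check: B·(2, -1, 0) = (-6, 3, 0) = -3·(2, -1, 0).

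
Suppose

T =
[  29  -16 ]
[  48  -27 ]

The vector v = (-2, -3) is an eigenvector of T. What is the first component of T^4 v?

-1250

First find the eigenvalue: Tv = (-10, -15) = 5·(-2, -3), so λ = 5.
Then T^4 v = λ^4·v = 5^4·(-2, -3) = 625·(-2, -3) = (-1250, -1875).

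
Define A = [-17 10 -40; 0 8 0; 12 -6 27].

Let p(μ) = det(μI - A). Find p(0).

p(0) = det(0·I − A) = det(−A) = (−1)^3·det(A).
det(A) = 168, so p(0) = -168.

-168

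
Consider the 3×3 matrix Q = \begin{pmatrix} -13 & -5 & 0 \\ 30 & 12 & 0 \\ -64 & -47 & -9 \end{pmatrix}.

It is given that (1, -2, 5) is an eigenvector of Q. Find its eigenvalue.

Compute Qv: Q·(1, -2, 5) = (-3, 6, -15).
Since Qv = λv, compare component 1: -3 = λ·1, so λ = -3.

-3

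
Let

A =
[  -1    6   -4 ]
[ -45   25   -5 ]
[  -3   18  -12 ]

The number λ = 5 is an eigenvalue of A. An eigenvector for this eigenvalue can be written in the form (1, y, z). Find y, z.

We need (A - 5I)v = 0.
A - 5I = [[-6, 6, -4], [-45, 20, -5], [-3, 18, -17]].
Row 1: (-6)·1 + (6)·y + (-4)·z = 0
Row 2: (-45)·1 + (20)·y + (-5)·z = 0
Row 3: (-3)·1 + (18)·y + (-17)·z = 0
Solving gives y = 3, z = 3.
Check: A·(1, 3, 3) = (5, 15, 15) = 5·(1, 3, 3).

3, 3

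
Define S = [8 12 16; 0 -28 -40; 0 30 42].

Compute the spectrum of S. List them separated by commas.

2, 8, 12

Set up det(lambda·I - S) = 0.
Expanding along the first row, p(lambda) = lambda^3 - 22·lambda^2 + 136·lambda - 192.
Try lambda = 8: p(8) = 0, so 8 is a root.
Dividing by (lambda - 8) leaves lambda^2 - 14·lambda + 24.
The quadratic factors as (lambda - 2)·(lambda - 12).
Eigenvalues: 2, 8, 12.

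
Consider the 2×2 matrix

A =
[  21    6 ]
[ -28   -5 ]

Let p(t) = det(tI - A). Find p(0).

p(0) = det(0·I − A) = det(−A) = (−1)^2·det(A).
det(A) = 63, so p(0) = 63.

63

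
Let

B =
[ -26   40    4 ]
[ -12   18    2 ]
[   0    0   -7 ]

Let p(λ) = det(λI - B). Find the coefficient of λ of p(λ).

68

p(λ) = λ^3 + 15λ^2 + 68λ + 84.
The coefficient of λ is 68.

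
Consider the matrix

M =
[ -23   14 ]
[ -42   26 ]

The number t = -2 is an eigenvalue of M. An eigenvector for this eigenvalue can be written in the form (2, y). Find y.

3

We need (M + 2I)v = 0.
M + 2I = [[-21, 14], [-42, 28]].
Row 1: (-21)·2 + (14)·y = 0
Row 2: (-42)·2 + (28)·y = 0
Solving gives y = 3.
Check: M·(2, 3) = (-4, -6) = -2·(2, 3).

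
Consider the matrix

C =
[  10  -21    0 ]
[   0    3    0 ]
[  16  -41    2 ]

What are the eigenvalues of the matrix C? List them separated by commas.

2, 3, 10

Set up det(λI - C) = 0.
Expanding along the first row, p(λ) = λ^3 - 15λ^2 + 56λ - 60.
Try λ = 2: p(2) = 0, so 2 is a root.
Factor out (λ - 2): p(λ) = (λ - 2)·(λ^2 - 13λ + 30).
The quadratic factors as (λ - 3)·(λ - 10).
Eigenvalues: 2, 3, 10.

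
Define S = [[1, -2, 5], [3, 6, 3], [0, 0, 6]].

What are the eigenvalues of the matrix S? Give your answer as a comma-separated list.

3, 4, 6

Set up det(λI - S) = 0.
Expanding the 3×3 determinant: p(λ) = λ^3 - 13λ^2 + 54λ - 72.
Rational-root test: λ = 3 gives p(3) = 0.
Factor out (λ - 3): p(λ) = (λ - 3)·(λ^2 - 10λ + 24).
The quadratic factors as (λ - 4)·(λ - 6).
Eigenvalues: 3, 4, 6.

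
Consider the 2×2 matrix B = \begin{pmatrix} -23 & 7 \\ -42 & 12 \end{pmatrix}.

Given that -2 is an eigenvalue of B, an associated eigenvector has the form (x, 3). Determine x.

We need (B + 2I)v = 0.
B + 2I = [[-21, 7], [-42, 14]].
Row 1: (-21)·x + (7)·3 = 0
Row 2: (-42)·x + (14)·3 = 0
Solving gives x = 1.
Check: B·(1, 3) = (-2, -6) = -2·(1, 3).

1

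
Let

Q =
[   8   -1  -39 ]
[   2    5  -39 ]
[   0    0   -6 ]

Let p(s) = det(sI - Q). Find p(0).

p(0) = det(0·I − Q) = det(−Q) = (−1)^3·det(Q).
det(Q) = -252, so p(0) = 252.

252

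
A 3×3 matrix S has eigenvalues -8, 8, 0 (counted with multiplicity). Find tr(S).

0

trace(S) is the sum of the eigenvalues: (-8) + (8) + (0) = 0.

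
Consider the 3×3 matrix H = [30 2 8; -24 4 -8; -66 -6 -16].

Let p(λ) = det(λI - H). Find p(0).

p(0) = det(0·I − H) = det(−H) = (−1)^3·det(H).
det(H) = 192, so p(0) = -192.

-192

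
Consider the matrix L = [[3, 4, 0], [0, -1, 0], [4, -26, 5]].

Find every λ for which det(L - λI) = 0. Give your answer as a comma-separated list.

-1, 3, 5

The characteristic polynomial is p(lambda) = det(lambda·I - L).
Expanding the 3×3 determinant: p(lambda) = lambda^3 - 7·lambda^2 + 7·lambda + 15.
Since p(-1) = 0, lambda = -1 is a root.
Factor out (lambda + 1): p(lambda) = (lambda + 1)·(lambda^2 - 8·lambda + 15).
The quadratic factors as (lambda - 3)·(lambda - 5).
Eigenvalues: -1, 3, 5.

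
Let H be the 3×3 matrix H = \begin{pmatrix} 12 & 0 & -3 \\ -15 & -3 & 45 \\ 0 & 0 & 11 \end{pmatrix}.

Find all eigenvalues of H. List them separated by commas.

-3, 11, 12

The characteristic polynomial is p(r) = det(rI - H).
Expanding the 3×3 determinant: p(r) = r^3 - 20r^2 + 63r + 396.
Since p(-3) = 0, r = -3 is a root.
Dividing by (r + 3) leaves r^2 - 23r + 132.
The quadratic factors as (r - 11)·(r - 12).
Eigenvalues: -3, 11, 12.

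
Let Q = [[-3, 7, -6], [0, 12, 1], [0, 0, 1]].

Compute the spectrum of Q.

-3, 1, 12

Q is upper triangular, so its eigenvalues are the diagonal entries.
Diagonal: -3, 12, 1.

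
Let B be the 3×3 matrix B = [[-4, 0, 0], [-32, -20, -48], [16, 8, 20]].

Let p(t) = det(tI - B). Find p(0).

-64

p(0) = det(0·I − B) = det(−B) = (−1)^3·det(B).
det(B) = 64, so p(0) = -64.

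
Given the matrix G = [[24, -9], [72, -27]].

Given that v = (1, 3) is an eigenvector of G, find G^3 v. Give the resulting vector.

(-27, -81)

First find the eigenvalue: Gv = (-3, -9) = -3·(1, 3), so λ = -3.
Then G^3 v = λ^3·v = (-3)^3·(1, 3) = -27·(1, 3) = (-27, -81).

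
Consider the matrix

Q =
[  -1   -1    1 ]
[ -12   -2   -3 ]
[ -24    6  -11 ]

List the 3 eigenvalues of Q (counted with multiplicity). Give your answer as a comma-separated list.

Set up det(λI - Q) = 0.
Expanding along the first row, p(λ) = λ^3 + 14λ^2 + 65λ + 100.
Since p(-5) = 0, λ = -5 is a root.
Dividing by (λ + 5) leaves λ^2 + 9λ + 20.
The quadratic factors as (λ + 5)·(λ + 4).
Eigenvalues: -5, -5, -4.

-5, -5, -4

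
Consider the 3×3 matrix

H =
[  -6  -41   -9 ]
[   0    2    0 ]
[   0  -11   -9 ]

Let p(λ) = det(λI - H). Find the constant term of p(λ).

-108

p(λ) = λ^3 + 13λ^2 + 24λ - 108.
The constant term is -108.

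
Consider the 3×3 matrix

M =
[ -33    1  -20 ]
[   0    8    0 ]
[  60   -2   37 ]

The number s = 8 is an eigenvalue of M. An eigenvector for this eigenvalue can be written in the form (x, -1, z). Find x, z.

-1, 2

We need (M - 8I)v = 0.
M - 8I = [[-41, 1, -20], [0, 0, 0], [60, -2, 29]].
Row 1: (-41)·x + (1)·-1 + (-20)·z = 0
Row 2: (0)·x + (0)·-1 + (0)·z = 0
Row 3: (60)·x + (-2)·-1 + (29)·z = 0
Solving gives x = -1, z = 2.
Check: M·(-1, -1, 2) = (-8, -8, 16) = 8·(-1, -1, 2).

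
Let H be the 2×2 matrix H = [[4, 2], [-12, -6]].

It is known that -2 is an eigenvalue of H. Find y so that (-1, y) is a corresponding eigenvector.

3

We need (H + 2I)v = 0.
H + 2I = [[6, 2], [-12, -4]].
Row 1: (6)·-1 + (2)·y = 0
Row 2: (-12)·-1 + (-4)·y = 0
Solving gives y = 3.
Check: H·(-1, 3) = (2, -6) = -2·(-1, 3).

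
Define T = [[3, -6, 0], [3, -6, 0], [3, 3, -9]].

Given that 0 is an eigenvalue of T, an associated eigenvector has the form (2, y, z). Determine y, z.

1, 1

We need (T)v = 0.
T = [[3, -6, 0], [3, -6, 0], [3, 3, -9]].
Row 1: (3)·2 + (-6)·y + (0)·z = 0
Row 2: (3)·2 + (-6)·y + (0)·z = 0
Row 3: (3)·2 + (3)·y + (-9)·z = 0
Solving gives y = 1, z = 1.
Check: T·(2, 1, 1) = (0, 0, 0) = 0·(2, 1, 1).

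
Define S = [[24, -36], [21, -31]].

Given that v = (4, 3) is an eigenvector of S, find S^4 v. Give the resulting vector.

First find the eigenvalue: Sv = (-12, -9) = -3·(4, 3), so λ = -3.
Then S^4 v = λ^4·v = (-3)^4·(4, 3) = 81·(4, 3) = (324, 243).

(324, 243)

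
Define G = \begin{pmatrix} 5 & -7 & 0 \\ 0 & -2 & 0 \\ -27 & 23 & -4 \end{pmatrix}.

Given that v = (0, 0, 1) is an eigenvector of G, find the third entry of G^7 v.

First find the eigenvalue: Gv = (0, 0, -4) = -4·(0, 0, 1), so λ = -4.
Then G^7 v = λ^7·v = (-4)^7·(0, 0, 1) = -16384·(0, 0, 1) = (0, 0, -16384).

-16384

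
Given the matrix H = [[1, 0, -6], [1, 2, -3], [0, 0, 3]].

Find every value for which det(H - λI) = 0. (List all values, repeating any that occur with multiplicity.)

Compute the characteristic polynomial p(s) = det(sI - H).
Expanding along the first row, p(s) = s^3 - 6s^2 + 11s - 6.
Since p(3) = 0, s = 3 is a root.
Dividing by (s - 3) leaves s^2 - 3s + 2.
The quadratic factors as (s - 1)·(s - 2).
Eigenvalues: 1, 2, 3.

1, 2, 3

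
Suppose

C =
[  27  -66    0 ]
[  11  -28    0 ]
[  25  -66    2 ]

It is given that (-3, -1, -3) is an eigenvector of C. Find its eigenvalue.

Compute Cv: C·(-3, -1, -3) = (-15, -5, -15).
Since Cv = λv, compare component 1: -15 = λ·-3, so λ = 5.

5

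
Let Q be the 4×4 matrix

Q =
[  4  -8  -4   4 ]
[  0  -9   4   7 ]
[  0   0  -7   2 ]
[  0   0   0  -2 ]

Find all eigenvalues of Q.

-9, -7, -2, 4

Q is upper triangular, so its eigenvalues are the diagonal entries.
Diagonal: 4, -9, -7, -2.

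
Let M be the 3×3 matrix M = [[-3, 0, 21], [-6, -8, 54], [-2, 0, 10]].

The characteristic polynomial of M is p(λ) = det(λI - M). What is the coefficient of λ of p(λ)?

p(λ) = λ^3 + λ^2 - 44λ + 96.
The coefficient of λ is -44.

-44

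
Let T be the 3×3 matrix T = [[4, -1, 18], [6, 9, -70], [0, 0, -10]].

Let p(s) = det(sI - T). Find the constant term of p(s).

p(s) = s^3 - 3s^2 - 88s + 420.
The constant term is 420.

420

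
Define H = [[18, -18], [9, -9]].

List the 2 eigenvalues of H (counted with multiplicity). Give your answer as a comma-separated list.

det(H - λI) = (18 - λ)(-9 - λ) - (-18)·(9) = λ^2 - 9λ.
This factors as λ·(λ - 9) = 0.
Eigenvalues: 0, 9.

0, 9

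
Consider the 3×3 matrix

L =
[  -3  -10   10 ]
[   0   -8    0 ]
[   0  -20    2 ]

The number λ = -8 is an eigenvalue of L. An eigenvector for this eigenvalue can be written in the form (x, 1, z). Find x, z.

We need (L + 8I)v = 0.
L + 8I = [[5, -10, 10], [0, 0, 0], [0, -20, 10]].
Row 1: (5)·x + (-10)·1 + (10)·z = 0
Row 2: (0)·x + (0)·1 + (0)·z = 0
Row 3: (0)·x + (-20)·1 + (10)·z = 0
Solving gives x = -2, z = 2.
Check: L·(-2, 1, 2) = (16, -8, -16) = -8·(-2, 1, 2).

-2, 2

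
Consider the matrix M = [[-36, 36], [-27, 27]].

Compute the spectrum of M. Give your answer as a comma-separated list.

-9, 0

det(M - λI) = (-36 - λ)(27 - λ) - (36)·(-27) = λ^2 + 9λ.
This factors as (λ + 9)·λ = 0.
Eigenvalues: -9, 0.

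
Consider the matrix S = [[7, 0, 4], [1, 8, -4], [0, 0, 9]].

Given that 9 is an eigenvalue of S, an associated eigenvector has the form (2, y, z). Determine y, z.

We need (S - 9I)v = 0.
S - 9I = [[-2, 0, 4], [1, -1, -4], [0, 0, 0]].
Row 1: (-2)·2 + (0)·y + (4)·z = 0
Row 2: (1)·2 + (-1)·y + (-4)·z = 0
Row 3: (0)·2 + (0)·y + (0)·z = 0
Solving gives y = -2, z = 1.
Check: S·(2, -2, 1) = (18, -18, 9) = 9·(2, -2, 1).

-2, 1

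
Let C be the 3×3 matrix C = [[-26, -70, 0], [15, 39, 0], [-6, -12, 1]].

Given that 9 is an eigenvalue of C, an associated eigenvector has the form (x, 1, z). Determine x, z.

-2, 0

We need (C - 9I)v = 0.
C - 9I = [[-35, -70, 0], [15, 30, 0], [-6, -12, -8]].
Row 1: (-35)·x + (-70)·1 + (0)·z = 0
Row 2: (15)·x + (30)·1 + (0)·z = 0
Row 3: (-6)·x + (-12)·1 + (-8)·z = 0
Solving gives x = -2, z = 0.
Check: C·(-2, 1, 0) = (-18, 9, 0) = 9·(-2, 1, 0).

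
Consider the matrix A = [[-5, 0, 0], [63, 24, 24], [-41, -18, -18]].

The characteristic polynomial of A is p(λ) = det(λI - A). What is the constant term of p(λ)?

0

p(λ) = λ^3 - λ^2 - 30λ.
The constant term is 0.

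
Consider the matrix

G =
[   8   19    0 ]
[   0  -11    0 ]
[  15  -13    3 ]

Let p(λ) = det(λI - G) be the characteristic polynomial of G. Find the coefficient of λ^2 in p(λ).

The coefficient of λ^2 of det(λI - G) is −trace(G).
trace(G) = (8) + (-11) + (3) = 0, so the coefficient is 0.

0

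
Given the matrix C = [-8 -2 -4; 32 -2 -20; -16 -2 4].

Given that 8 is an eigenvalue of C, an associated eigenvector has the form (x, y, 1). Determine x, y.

We need (C - 8I)v = 0.
C - 8I = [[-16, -2, -4], [32, -10, -20], [-16, -2, -4]].
Row 1: (-16)·x + (-2)·y + (-4)·1 = 0
Row 2: (32)·x + (-10)·y + (-20)·1 = 0
Row 3: (-16)·x + (-2)·y + (-4)·1 = 0
Solving gives x = 0, y = -2.
Check: C·(0, -2, 1) = (0, -16, 8) = 8·(0, -2, 1).

0, -2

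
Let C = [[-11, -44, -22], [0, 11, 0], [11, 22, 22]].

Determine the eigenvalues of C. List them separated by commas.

0, 11, 11

Compute the characteristic polynomial p(t) = det(tI - C).
Expanding along the first row, p(t) = t^3 - 22t^2 + 121t.
Try t = 11: p(11) = 0, so 11 is a root.
Dividing by (t - 11) leaves t^2 - 11t.
The quadratic factors as t·(t - 11).
Eigenvalues: 0, 11, 11.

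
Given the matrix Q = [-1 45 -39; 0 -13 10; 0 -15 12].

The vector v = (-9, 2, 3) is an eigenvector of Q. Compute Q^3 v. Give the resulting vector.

First find the eigenvalue: Qv = (-18, 4, 6) = 2·(-9, 2, 3), so λ = 2.
Then Q^3 v = λ^3·v = 2^3·(-9, 2, 3) = 8·(-9, 2, 3) = (-72, 16, 24).

(-72, 16, 24)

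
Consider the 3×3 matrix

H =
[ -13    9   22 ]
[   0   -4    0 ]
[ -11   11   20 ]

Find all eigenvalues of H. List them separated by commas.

-4, -2, 9

Set up det(tI - H) = 0.
Cofactor expansion gives p(t) = t^3 - 3t^2 - 46t - 72.
Rational-root test: t = -4 gives p(-4) = 0.
Factor out (t + 4): p(t) = (t + 4)·(t^2 - 7t - 18).
The quadratic factors as (t + 2)·(t - 9).
Eigenvalues: -4, -2, 9.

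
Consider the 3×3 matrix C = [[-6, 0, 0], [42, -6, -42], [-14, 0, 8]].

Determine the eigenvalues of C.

The characteristic polynomial is p(t) = det(tI - C).
Expanding along the first row, p(t) = t^3 + 4t^2 - 60t - 288.
Since p(-6) = 0, t = -6 is a root.
Factor out (t + 6): p(t) = (t + 6)·(t^2 - 2t - 48).
The quadratic factors as (t + 6)·(t - 8).
Eigenvalues: -6, -6, 8.

-6, -6, 8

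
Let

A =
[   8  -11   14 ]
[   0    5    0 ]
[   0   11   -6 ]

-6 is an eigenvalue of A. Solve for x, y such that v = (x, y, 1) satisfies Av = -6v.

We need (A + 6I)v = 0.
A + 6I = [[14, -11, 14], [0, 11, 0], [0, 11, 0]].
Row 1: (14)·x + (-11)·y + (14)·1 = 0
Row 2: (0)·x + (11)·y + (0)·1 = 0
Row 3: (0)·x + (11)·y + (0)·1 = 0
Solving gives x = -1, y = 0.
Check: A·(-1, 0, 1) = (6, 0, -6) = -6·(-1, 0, 1).

-1, 0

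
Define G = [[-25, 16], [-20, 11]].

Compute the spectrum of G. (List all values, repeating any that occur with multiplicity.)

det(G - λI) = (-25 - λ)(11 - λ) - (16)·(-20) = λ^2 + 14λ + 45.
This factors as (λ + 9)·(λ + 5) = 0.
Eigenvalues: -9, -5.

-9, -5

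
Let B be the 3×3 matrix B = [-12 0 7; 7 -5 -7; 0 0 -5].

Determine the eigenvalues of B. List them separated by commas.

The characteristic polynomial is p(s) = det(sI - B).
Expanding the 3×3 determinant: p(s) = s^3 + 22s^2 + 145s + 300.
Since p(-5) = 0, s = -5 is a root.
Factor out (s + 5): p(s) = (s + 5)·(s^2 + 17s + 60).
The quadratic factors as (s + 12)·(s + 5).
Eigenvalues: -12, -5, -5.

-12, -5, -5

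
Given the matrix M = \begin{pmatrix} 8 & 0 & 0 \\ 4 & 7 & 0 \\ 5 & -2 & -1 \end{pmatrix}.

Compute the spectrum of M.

-1, 7, 8

M is lower triangular, so its eigenvalues are the diagonal entries.
Diagonal: 8, 7, -1.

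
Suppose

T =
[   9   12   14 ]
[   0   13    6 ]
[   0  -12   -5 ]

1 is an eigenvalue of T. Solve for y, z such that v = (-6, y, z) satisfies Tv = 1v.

-3, 6

We need (T - 1I)v = 0.
T - 1I = [[8, 12, 14], [0, 12, 6], [0, -12, -6]].
Row 1: (8)·-6 + (12)·y + (14)·z = 0
Row 2: (0)·-6 + (12)·y + (6)·z = 0
Row 3: (0)·-6 + (-12)·y + (-6)·z = 0
Solving gives y = -3, z = 6.
Check: T·(-6, -3, 6) = (-6, -3, 6) = 1·(-6, -3, 6).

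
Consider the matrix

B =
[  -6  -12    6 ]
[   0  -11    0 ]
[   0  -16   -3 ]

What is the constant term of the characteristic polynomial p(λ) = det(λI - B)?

p(0) = det(0·I − B) = det(−B) = (−1)^3·det(B).
det(B) = -198, so p(0) = 198.

198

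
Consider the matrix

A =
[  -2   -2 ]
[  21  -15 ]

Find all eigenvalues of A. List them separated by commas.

-9, -8

det(A - rI) = (-2 - r)(-15 - r) - (-2)·(21) = r^2 + 17r + 72.
This factors as (r + 9)·(r + 8) = 0.
Eigenvalues: -9, -8.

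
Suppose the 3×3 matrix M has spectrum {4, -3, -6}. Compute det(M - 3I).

If M has eigenvalues 4, -3, -6, then M - 3I has eigenvalues 1, -6, -9.
det(M - 3I) = (1) · (-6) · (-9) = 54.

54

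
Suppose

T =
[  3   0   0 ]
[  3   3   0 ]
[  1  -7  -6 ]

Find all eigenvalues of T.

T is lower triangular, so its eigenvalues are the diagonal entries.
Diagonal: 3, 3, -6.

-6, 3, 3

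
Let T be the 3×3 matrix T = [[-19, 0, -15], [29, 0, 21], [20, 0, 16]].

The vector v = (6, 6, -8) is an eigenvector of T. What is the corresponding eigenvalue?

1

Compute Tv: T·(6, 6, -8) = (6, 6, -8).
Since Tv = λv, compare component 1: 6 = λ·6, so λ = 1.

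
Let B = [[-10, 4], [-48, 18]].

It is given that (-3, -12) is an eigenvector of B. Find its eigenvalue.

6

Compute Bv: B·(-3, -12) = (-18, -72).
Since Bv = λv, compare component 1: -18 = λ·-3, so λ = 6.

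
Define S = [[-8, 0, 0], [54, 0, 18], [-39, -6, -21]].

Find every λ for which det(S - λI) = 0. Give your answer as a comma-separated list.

Set up det(tI - S) = 0.
Cofactor expansion gives p(t) = t^3 + 29t^2 + 276t + 864.
Try t = -9: p(-9) = 0, so -9 is a root.
Factor out (t + 9): p(t) = (t + 9)·(t^2 + 20t + 96).
The quadratic factors as (t + 12)·(t + 8).
Eigenvalues: -12, -9, -8.

-12, -9, -8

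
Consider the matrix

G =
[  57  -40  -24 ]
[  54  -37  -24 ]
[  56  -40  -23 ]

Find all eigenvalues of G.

The characteristic polynomial is p(λ) = det(λI - G).
Expanding along the first row, p(λ) = λ^3 + 3λ^2 - 25λ + 21.
Since p(1) = 0, λ = 1 is a root.
Dividing by (λ - 1) leaves λ^2 + 4λ - 21.
The quadratic factors as (λ + 7)·(λ - 3).
Eigenvalues: -7, 1, 3.

-7, 1, 3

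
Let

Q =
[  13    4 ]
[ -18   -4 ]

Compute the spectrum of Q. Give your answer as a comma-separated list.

4, 5

det(Q - sI) = (13 - s)(-4 - s) - (4)·(-18) = s^2 - 9s + 20.
This factors as (s - 4)·(s - 5) = 0.
Eigenvalues: 4, 5.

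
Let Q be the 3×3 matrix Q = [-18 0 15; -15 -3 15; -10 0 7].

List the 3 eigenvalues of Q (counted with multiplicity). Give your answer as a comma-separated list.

-8, -3, -3

The characteristic polynomial is p(r) = det(rI - Q).
Expanding along the first row, p(r) = r^3 + 14r^2 + 57r + 72.
Rational-root test: r = -3 gives p(-3) = 0.
Factor out (r + 3): p(r) = (r + 3)·(r^2 + 11r + 24).
The quadratic factors as (r + 8)·(r + 3).
Eigenvalues: -8, -3, -3.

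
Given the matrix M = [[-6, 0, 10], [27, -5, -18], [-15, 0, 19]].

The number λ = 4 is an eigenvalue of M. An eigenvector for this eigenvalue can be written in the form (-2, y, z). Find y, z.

-2, -2

We need (M - 4I)v = 0.
M - 4I = [[-10, 0, 10], [27, -9, -18], [-15, 0, 15]].
Row 1: (-10)·-2 + (0)·y + (10)·z = 0
Row 2: (27)·-2 + (-9)·y + (-18)·z = 0
Row 3: (-15)·-2 + (0)·y + (15)·z = 0
Solving gives y = -2, z = -2.
Check: M·(-2, -2, -2) = (-8, -8, -8) = 4·(-2, -2, -2).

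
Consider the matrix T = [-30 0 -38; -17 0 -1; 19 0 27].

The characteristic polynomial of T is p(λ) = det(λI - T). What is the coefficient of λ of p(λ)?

-88

p(λ) = λ^3 + 3λ^2 - 88λ.
The coefficient of λ is -88.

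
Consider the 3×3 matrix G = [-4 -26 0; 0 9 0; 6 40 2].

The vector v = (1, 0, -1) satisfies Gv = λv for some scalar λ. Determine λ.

-4

Compute Gv: G·(1, 0, -1) = (-4, 0, 4).
Since Gv = λv, compare component 1: -4 = λ·1, so λ = -4.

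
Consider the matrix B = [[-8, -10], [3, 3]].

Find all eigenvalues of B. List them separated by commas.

-3, -2

det(B - μI) = (-8 - μ)(3 - μ) - (-10)·(3) = μ^2 + 5μ + 6.
This factors as (μ + 3)·(μ + 2) = 0.
Eigenvalues: -3, -2.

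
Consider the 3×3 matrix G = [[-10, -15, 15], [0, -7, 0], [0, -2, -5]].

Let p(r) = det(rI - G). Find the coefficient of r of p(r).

p(r) = r^3 + 22r^2 + 155r + 350.
The coefficient of r is 155.

155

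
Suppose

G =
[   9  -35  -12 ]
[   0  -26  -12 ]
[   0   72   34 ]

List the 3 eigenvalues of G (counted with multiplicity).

The characteristic polynomial is p(t) = det(tI - G).
Expanding the 3×3 determinant: p(t) = t^3 - 17t^2 + 52t + 180.
Try t = -2: p(-2) = 0, so -2 is a root.
Dividing by (t + 2) leaves t^2 - 19t + 90.
The quadratic factors as (t - 9)·(t - 10).
Eigenvalues: -2, 9, 10.

-2, 9, 10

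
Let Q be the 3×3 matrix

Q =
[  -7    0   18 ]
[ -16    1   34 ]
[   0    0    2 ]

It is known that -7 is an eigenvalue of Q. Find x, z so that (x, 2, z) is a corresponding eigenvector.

1, 0

We need (Q + 7I)v = 0.
Q + 7I = [[0, 0, 18], [-16, 8, 34], [0, 0, 9]].
Row 1: (0)·x + (0)·2 + (18)·z = 0
Row 2: (-16)·x + (8)·2 + (34)·z = 0
Row 3: (0)·x + (0)·2 + (9)·z = 0
Solving gives x = 1, z = 0.
Check: Q·(1, 2, 0) = (-7, -14, 0) = -7·(1, 2, 0).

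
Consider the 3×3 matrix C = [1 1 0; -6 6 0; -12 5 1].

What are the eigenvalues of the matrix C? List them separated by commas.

1, 3, 4

The characteristic polynomial is p(λ) = det(λI - C).
Cofactor expansion gives p(λ) = λ^3 - 8λ^2 + 19λ - 12.
Since p(3) = 0, λ = 3 is a root.
Factor out (λ - 3): p(λ) = (λ - 3)·(λ^2 - 5λ + 4).
The quadratic factors as (λ - 1)·(λ - 4).
Eigenvalues: 1, 3, 4.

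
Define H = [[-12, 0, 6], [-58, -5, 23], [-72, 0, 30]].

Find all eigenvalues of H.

The characteristic polynomial is p(s) = det(sI - H).
Cofactor expansion gives p(s) = s^3 - 13s^2 - 18s + 360.
Rational-root test: s = -5 gives p(-5) = 0.
Dividing by (s + 5) leaves s^2 - 18s + 72.
The quadratic factors as (s - 6)·(s - 12).
Eigenvalues: -5, 6, 12.

-5, 6, 12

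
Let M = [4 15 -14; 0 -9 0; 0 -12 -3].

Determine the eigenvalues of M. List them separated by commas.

-9, -3, 4

Compute the characteristic polynomial p(r) = det(rI - M).
Cofactor expansion gives p(r) = r^3 + 8r^2 - 21r - 108.
Rational-root test: r = 4 gives p(4) = 0.
Factor out (r - 4): p(r) = (r - 4)·(r^2 + 12r + 27).
The quadratic factors as (r + 9)·(r + 3).
Eigenvalues: -9, -3, 4.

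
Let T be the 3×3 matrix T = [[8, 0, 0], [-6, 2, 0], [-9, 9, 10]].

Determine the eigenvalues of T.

2, 8, 10

T is lower triangular, so its eigenvalues are the diagonal entries.
Diagonal: 8, 2, 10.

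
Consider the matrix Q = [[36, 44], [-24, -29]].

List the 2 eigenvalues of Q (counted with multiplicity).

det(Q - λI) = (36 - λ)(-29 - λ) - (44)·(-24) = λ^2 - 7λ + 12.
This factors as (λ - 3)·(λ - 4) = 0.
Eigenvalues: 3, 4.

3, 4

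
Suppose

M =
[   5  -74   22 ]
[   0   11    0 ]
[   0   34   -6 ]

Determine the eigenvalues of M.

Set up det(rI - M) = 0.
Cofactor expansion gives p(r) = r^3 - 10r^2 - 41r + 330.
Rational-root test: r = 5 gives p(5) = 0.
Factor out (r - 5): p(r) = (r - 5)·(r^2 - 5r - 66).
The quadratic factors as (r + 6)·(r - 11).
Eigenvalues: -6, 5, 11.

-6, 5, 11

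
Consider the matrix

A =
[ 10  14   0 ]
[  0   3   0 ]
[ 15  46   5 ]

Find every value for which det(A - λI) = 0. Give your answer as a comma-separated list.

3, 5, 10

Compute the characteristic polynomial p(t) = det(tI - A).
Cofactor expansion gives p(t) = t^3 - 18t^2 + 95t - 150.
Try t = 5: p(5) = 0, so 5 is a root.
Factor out (t - 5): p(t) = (t - 5)·(t^2 - 13t + 30).
The quadratic factors as (t - 3)·(t - 10).
Eigenvalues: 3, 5, 10.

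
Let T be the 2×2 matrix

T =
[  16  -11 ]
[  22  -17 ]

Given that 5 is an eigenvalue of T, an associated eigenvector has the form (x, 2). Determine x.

We need (T - 5I)v = 0.
T - 5I = [[11, -11], [22, -22]].
Row 1: (11)·x + (-11)·2 = 0
Row 2: (22)·x + (-22)·2 = 0
Solving gives x = 2.
Check: T·(2, 2) = (10, 10) = 5·(2, 2).

2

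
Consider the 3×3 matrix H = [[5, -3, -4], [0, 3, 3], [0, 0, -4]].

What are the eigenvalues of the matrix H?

-4, 3, 5

H is upper triangular, so its eigenvalues are the diagonal entries.
Diagonal: 5, 3, -4.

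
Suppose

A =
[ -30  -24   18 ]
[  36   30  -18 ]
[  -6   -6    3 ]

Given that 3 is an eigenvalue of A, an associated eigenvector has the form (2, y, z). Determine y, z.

-2, 1

We need (A - 3I)v = 0.
A - 3I = [[-33, -24, 18], [36, 27, -18], [-6, -6, 0]].
Row 1: (-33)·2 + (-24)·y + (18)·z = 0
Row 2: (36)·2 + (27)·y + (-18)·z = 0
Row 3: (-6)·2 + (-6)·y + (0)·z = 0
Solving gives y = -2, z = 1.
Check: A·(2, -2, 1) = (6, -6, 3) = 3·(2, -2, 1).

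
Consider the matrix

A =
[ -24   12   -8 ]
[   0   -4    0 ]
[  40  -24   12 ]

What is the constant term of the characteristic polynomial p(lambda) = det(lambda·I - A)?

p(0) = det(0·I − A) = det(−A) = (−1)^3·det(A).
det(A) = -128, so p(0) = 128.

128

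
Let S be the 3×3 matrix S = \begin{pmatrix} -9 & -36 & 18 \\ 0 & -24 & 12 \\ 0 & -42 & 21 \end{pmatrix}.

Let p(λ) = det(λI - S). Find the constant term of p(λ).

p(λ) = λ^3 + 12λ^2 + 27λ.
The constant term is 0.

0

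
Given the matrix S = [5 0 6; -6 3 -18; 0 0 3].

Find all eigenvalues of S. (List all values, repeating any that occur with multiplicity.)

3, 3, 5

Compute the characteristic polynomial p(s) = det(sI - S).
Expanding the 3×3 determinant: p(s) = s^3 - 11s^2 + 39s - 45.
Rational-root test: s = 5 gives p(5) = 0.
Dividing by (s - 5) leaves s^2 - 6s + 9.
The quadratic factor is (s - 3)^2.
Eigenvalues: 3, 3, 5.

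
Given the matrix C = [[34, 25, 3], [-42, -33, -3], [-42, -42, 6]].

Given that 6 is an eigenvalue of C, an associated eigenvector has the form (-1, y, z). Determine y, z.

We need (C - 6I)v = 0.
C - 6I = [[28, 25, 3], [-42, -39, -3], [-42, -42, 0]].
Row 1: (28)·-1 + (25)·y + (3)·z = 0
Row 2: (-42)·-1 + (-39)·y + (-3)·z = 0
Row 3: (-42)·-1 + (-42)·y + (0)·z = 0
Solving gives y = 1, z = 1.
Check: C·(-1, 1, 1) = (-6, 6, 6) = 6·(-1, 1, 1).

1, 1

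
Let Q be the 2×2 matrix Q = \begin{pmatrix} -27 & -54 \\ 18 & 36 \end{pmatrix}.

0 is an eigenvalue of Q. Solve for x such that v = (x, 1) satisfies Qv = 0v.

-2

We need (Q)v = 0.
Q = [[-27, -54], [18, 36]].
Row 1: (-27)·x + (-54)·1 = 0
Row 2: (18)·x + (36)·1 = 0
Solving gives x = -2.
Check: Q·(-2, 1) = (0, 0) = 0·(-2, 1).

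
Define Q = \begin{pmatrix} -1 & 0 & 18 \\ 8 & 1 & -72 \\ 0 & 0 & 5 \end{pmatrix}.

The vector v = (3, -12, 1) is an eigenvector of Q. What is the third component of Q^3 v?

First find the eigenvalue: Qv = (15, -60, 5) = 5·(3, -12, 1), so λ = 5.
Then Q^3 v = λ^3·v = 5^3·(3, -12, 1) = 125·(3, -12, 1) = (375, -1500, 125).

125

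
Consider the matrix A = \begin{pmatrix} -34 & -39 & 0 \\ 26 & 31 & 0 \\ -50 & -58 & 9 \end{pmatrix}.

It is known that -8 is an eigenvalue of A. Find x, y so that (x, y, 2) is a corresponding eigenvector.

We need (A + 8I)v = 0.
A + 8I = [[-26, -39, 0], [26, 39, 0], [-50, -58, 17]].
Row 1: (-26)·x + (-39)·y + (0)·2 = 0
Row 2: (26)·x + (39)·y + (0)·2 = 0
Row 3: (-50)·x + (-58)·y + (17)·2 = 0
Solving gives x = 3, y = -2.
Check: A·(3, -2, 2) = (-24, 16, -16) = -8·(3, -2, 2).

3, -2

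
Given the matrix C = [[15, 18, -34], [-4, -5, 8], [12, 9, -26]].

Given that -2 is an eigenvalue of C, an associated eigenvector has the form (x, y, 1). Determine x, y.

We need (C + 2I)v = 0.
C + 2I = [[17, 18, -34], [-4, -3, 8], [12, 9, -24]].
Row 1: (17)·x + (18)·y + (-34)·1 = 0
Row 2: (-4)·x + (-3)·y + (8)·1 = 0
Row 3: (12)·x + (9)·y + (-24)·1 = 0
Solving gives x = 2, y = 0.
Check: C·(2, 0, 1) = (-4, 0, -2) = -2·(2, 0, 1).

2, 0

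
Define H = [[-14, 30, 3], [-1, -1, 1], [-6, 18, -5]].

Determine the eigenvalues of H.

-11, -5, -4

Compute the characteristic polynomial p(r) = det(rI - H).
Expanding the 3×3 determinant: p(r) = r^3 + 20r^2 + 119r + 220.
Rational-root test: r = -5 gives p(-5) = 0.
Factor out (r + 5): p(r) = (r + 5)·(r^2 + 15r + 44).
The quadratic factors as (r + 11)·(r + 4).
Eigenvalues: -11, -5, -4.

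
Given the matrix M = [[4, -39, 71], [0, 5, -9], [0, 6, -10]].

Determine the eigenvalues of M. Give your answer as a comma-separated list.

Compute the characteristic polynomial p(λ) = det(λI - M).
Cofactor expansion gives p(λ) = λ^3 + λ^2 - 16λ - 16.
Since p(-1) = 0, λ = -1 is a root.
Factor out (λ + 1): p(λ) = (λ + 1)·(λ^2 - 16).
The quadratic factors as (λ + 4)·(λ - 4).
Eigenvalues: -4, -1, 4.

-4, -1, 4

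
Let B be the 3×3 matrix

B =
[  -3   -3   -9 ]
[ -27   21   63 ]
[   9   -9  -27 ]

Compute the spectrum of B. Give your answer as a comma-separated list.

-6, -3, 0

Compute the characteristic polynomial p(r) = det(rI - B).
Expanding the 3×3 determinant: p(r) = r^3 + 9r^2 + 18r.
Try r = -6: p(-6) = 0, so -6 is a root.
Dividing by (r + 6) leaves r^2 + 3r.
The quadratic factors as (r + 3)·r.
Eigenvalues: -6, -3, 0.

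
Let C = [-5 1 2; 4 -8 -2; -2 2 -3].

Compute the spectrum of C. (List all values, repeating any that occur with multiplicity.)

Compute the characteristic polynomial p(lambda) = det(lambda·I - C).
Cofactor expansion gives p(lambda) = lambda^3 + 16·lambda^2 + 83·lambda + 140.
Try lambda = -5: p(-5) = 0, so -5 is a root.
Factor out (lambda + 5): p(lambda) = (lambda + 5)·(lambda^2 + 11·lambda + 28).
The quadratic factors as (lambda + 7)·(lambda + 4).
Eigenvalues: -7, -5, -4.

-7, -5, -4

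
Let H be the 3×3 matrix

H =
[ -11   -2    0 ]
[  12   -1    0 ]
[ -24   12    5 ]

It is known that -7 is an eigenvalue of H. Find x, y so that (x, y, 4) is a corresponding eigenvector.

We need (H + 7I)v = 0.
H + 7I = [[-4, -2, 0], [12, 6, 0], [-24, 12, 12]].
Row 1: (-4)·x + (-2)·y + (0)·4 = 0
Row 2: (12)·x + (6)·y + (0)·4 = 0
Row 3: (-24)·x + (12)·y + (12)·4 = 0
Solving gives x = 1, y = -2.
Check: H·(1, -2, 4) = (-7, 14, -28) = -7·(1, -2, 4).

1, -2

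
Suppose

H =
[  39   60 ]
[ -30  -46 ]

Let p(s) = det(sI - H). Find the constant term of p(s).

p(s) = s^2 + 7s + 6.
The constant term is 6.

6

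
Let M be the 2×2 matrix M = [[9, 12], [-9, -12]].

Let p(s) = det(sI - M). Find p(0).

0

p(0) = det(0·I − M) = det(−M) = (−1)^2·det(M).
det(M) = 0, so p(0) = 0.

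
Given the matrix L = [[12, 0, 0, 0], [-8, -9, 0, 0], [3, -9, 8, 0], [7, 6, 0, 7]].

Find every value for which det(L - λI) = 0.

-9, 7, 8, 12

L is lower triangular, so its eigenvalues are the diagonal entries.
Diagonal: 12, -9, 8, 7.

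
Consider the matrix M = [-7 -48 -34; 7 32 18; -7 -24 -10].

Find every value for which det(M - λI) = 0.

Compute the characteristic polynomial p(λ) = det(λI - M).
Cofactor expansion gives p(λ) = λ^3 - 15λ^2 + 56λ.
Try λ = 0: p(0) = 0, so 0 is a root.
Factor out λ: p(λ) = λ·(λ^2 - 15λ + 56).
The quadratic factors as (λ - 7)·(λ - 8).
Eigenvalues: 0, 7, 8.

0, 7, 8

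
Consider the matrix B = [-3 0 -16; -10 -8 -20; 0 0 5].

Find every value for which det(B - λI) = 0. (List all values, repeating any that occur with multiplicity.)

-8, -3, 5

Compute the characteristic polynomial p(s) = det(sI - B).
Cofactor expansion gives p(s) = s^3 + 6s^2 - 31s - 120.
Rational-root test: s = 5 gives p(5) = 0.
Factor out (s - 5): p(s) = (s - 5)·(s^2 + 11s + 24).
The quadratic factors as (s + 8)·(s + 3).
Eigenvalues: -8, -3, 5.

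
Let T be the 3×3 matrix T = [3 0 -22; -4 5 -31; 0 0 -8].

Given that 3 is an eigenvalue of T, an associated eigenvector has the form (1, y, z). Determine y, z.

We need (T - 3I)v = 0.
T - 3I = [[0, 0, -22], [-4, 2, -31], [0, 0, -11]].
Row 1: (0)·1 + (0)·y + (-22)·z = 0
Row 2: (-4)·1 + (2)·y + (-31)·z = 0
Row 3: (0)·1 + (0)·y + (-11)·z = 0
Solving gives y = 2, z = 0.
Check: T·(1, 2, 0) = (3, 6, 0) = 3·(1, 2, 0).

2, 0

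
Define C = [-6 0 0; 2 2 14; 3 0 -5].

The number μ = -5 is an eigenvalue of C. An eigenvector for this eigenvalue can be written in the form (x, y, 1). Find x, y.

0, -2

We need (C + 5I)v = 0.
C + 5I = [[-1, 0, 0], [2, 7, 14], [3, 0, 0]].
Row 1: (-1)·x + (0)·y + (0)·1 = 0
Row 2: (2)·x + (7)·y + (14)·1 = 0
Row 3: (3)·x + (0)·y + (0)·1 = 0
Solving gives x = 0, y = -2.
Check: C·(0, -2, 1) = (0, 10, -5) = -5·(0, -2, 1).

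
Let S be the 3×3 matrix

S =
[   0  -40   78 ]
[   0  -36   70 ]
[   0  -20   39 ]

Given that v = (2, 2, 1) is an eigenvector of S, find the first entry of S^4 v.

First find the eigenvalue: Sv = (-2, -2, -1) = -1·(2, 2, 1), so λ = -1.
Then S^4 v = λ^4·v = (-1)^4·(2, 2, 1) = 1·(2, 2, 1) = (2, 2, 1).

2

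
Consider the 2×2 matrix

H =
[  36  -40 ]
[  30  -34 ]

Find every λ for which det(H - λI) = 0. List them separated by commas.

-4, 6

det(H - λI) = (36 - λ)(-34 - λ) - (-40)·(30) = λ^2 - 2λ - 24.
This factors as (λ + 4)·(λ - 6) = 0.
Eigenvalues: -4, 6.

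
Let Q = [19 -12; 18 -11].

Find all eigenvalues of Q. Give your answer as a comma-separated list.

1, 7

det(Q - λI) = (19 - λ)(-11 - λ) - (-12)·(18) = λ^2 - 8λ + 7.
This factors as (λ - 1)·(λ - 7) = 0.
Eigenvalues: 1, 7.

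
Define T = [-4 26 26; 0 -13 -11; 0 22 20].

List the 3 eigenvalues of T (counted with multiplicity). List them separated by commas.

The characteristic polynomial is p(t) = det(tI - T).
Expanding along the first row, p(t) = t^3 - 3t^2 - 46t - 72.
Since p(-4) = 0, t = -4 is a root.
Factor out (t + 4): p(t) = (t + 4)·(t^2 - 7t - 18).
The quadratic factors as (t + 2)·(t - 9).
Eigenvalues: -4, -2, 9.

-4, -2, 9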